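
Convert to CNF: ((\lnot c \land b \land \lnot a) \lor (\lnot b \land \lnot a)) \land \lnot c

\lnot a \land \lnot c

((\lnot c \land b \land \lnot a) \lor (\lnot b \land \lnot a)) \land \lnot c
≡ (\lnot c \lor \lnot b) \land (\lnot c \lor \lnot a) \land (b \lor \lnot b) \land (b \lor \lnot a) \land (\lnot a \lor \lnot b) \land (\lnot a \lor \lnot a) \land \lnot c   (distribute \lor over \land)
≡ \lnot a \land \lnot c   (simplify)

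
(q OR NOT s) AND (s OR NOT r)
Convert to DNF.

(q AND s) OR (q AND NOT r) OR (NOT s AND NOT r)

(q OR NOT s) AND (s OR NOT r)
⇔ (q AND s) OR (q AND NOT r) OR (NOT s AND s) OR (NOT s AND NOT r)   [distribute AND over OR]
⇔ (q AND s) OR (q AND NOT r) OR (NOT s AND NOT r)   [simplify]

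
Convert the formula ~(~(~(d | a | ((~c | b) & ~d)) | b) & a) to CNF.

~(~(~(d | a | ((~c | b) & ~d)) | b) & a)
≡ ~~(~(d | a | ((~c | b) & ~d)) | b) | ~a   [De Morgan]
≡ ~(d | a | ((~c | b) & ~d)) | b | ~a   [double negation]
≡ (~d & ~a & ~((~c | b) & ~d)) | b | ~a   [De Morgan]
≡ (~d & ~a & (~(~c | b) | ~~d)) | b | ~a   [De Morgan]
≡ (~d & ~a & ((~~c & ~b) | ~~d)) | b | ~a   [De Morgan]
≡ (~d & ~a & ((c & ~b) | ~~d)) | b | ~a   [double negation]
≡ (~d & ~a & ((c & ~b) | d)) | b | ~a   [double negation]
≡ (~d | b | ~a) & (~a | b | ~a) & (c | d | b | ~a) & (~b | d | b | ~a)   [distribute | over &]
≡ ~a | b   [simplify]

~a | b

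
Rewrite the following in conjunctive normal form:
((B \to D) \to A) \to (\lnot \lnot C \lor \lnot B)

(\lnot B \lor D \lor C) \land (\lnot A \lor C \lor \lnot B)

((B \to D) \to A) \to (\lnot \lnot C \lor \lnot B)
≡ \lnot ((B \to D) \to A) \lor \lnot \lnot C \lor \lnot B   (eliminate \to)
≡ \lnot (\lnot (B \to D) \lor A) \lor \lnot \lnot C \lor \lnot B   (eliminate \to)
≡ \lnot (\lnot (\lnot B \lor D) \lor A) \lor \lnot \lnot C \lor \lnot B   (eliminate \to)
≡ (\lnot \lnot (\lnot B \lor D) \land \lnot A) \lor \lnot \lnot C \lor \lnot B   (De Morgan)
≡ ((\lnot B \lor D) \land \lnot A) \lor \lnot \lnot C \lor \lnot B   (double negation)
≡ ((\lnot B \lor D) \land \lnot A) \lor C \lor \lnot B   (double negation)
≡ (\lnot B \lor D \lor C \lor \lnot B) \land (\lnot A \lor C \lor \lnot B)   (distribute \lor over \land)
≡ (\lnot B \lor D \lor C) \land (\lnot A \lor C \lor \lnot B)   (simplify)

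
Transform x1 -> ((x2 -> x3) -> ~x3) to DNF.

x1 -> ((x2 -> x3) -> ~x3)
≡ ~x1 | ((x2 -> x3) -> ~x3)
≡ ~x1 | ~(x2 -> x3) | ~x3
≡ ~x1 | ~(~x2 | x3) | ~x3
≡ ~x1 | (~~x2 & ~x3) | ~x3
≡ ~x1 | (x2 & ~x3) | ~x3
≡ ~x1 | ~x3

~x1 | ~x3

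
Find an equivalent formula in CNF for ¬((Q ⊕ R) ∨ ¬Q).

(¬Q ∨ R) ∧ Q

¬((Q ⊕ R) ∨ ¬Q)
= ¬(((Q ∨ R) ∧ ¬(Q ∧ R)) ∨ ¬Q)   (expand ⊕)
= ¬((Q ∨ R) ∧ ¬(Q ∧ R)) ∧ ¬¬Q   (De Morgan)
= (¬(Q ∨ R) ∨ ¬¬(Q ∧ R)) ∧ ¬¬Q   (De Morgan)
= ((¬Q ∧ ¬R) ∨ ¬¬(Q ∧ R)) ∧ ¬¬Q   (De Morgan)
= ((¬Q ∧ ¬R) ∨ (Q ∧ R)) ∧ ¬¬Q   (double negation)
= ((¬Q ∧ ¬R) ∨ (Q ∧ R)) ∧ Q   (double negation)
= (¬Q ∨ Q) ∧ (¬Q ∨ R) ∧ (¬R ∨ Q) ∧ (¬R ∨ R) ∧ Q   (distribute ∨ over ∧)
= (¬Q ∨ R) ∧ Q   (simplify)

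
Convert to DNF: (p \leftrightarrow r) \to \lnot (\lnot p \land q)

(r \land \lnot p) \lor p \lor \lnot q

(p \leftrightarrow r) \to \lnot (\lnot p \land q)
≡ \lnot (p \leftrightarrow r) \lor \lnot (\lnot p \land q)   [eliminate \to]
≡ \lnot ((p \to r) \land (r \to p)) \lor \lnot (\lnot p \land q)   [eliminate \leftrightarrow]
≡ \lnot ((\lnot p \lor r) \land (r \to p)) \lor \lnot (\lnot p \land q)   [eliminate \to]
≡ \lnot ((\lnot p \lor r) \land (\lnot r \lor p)) \lor \lnot (\lnot p \land q)   [eliminate \to]
≡ \lnot (\lnot p \lor r) \lor \lnot (\lnot r \lor p) \lor \lnot (\lnot p \land q)   [De Morgan]
≡ (\lnot \lnot p \land \lnot r) \lor \lnot (\lnot r \lor p) \lor \lnot (\lnot p \land q)   [De Morgan]
≡ (p \land \lnot r) \lor \lnot (\lnot r \lor p) \lor \lnot (\lnot p \land q)   [double negation]
≡ (p \land \lnot r) \lor (\lnot \lnot r \land \lnot p) \lor \lnot (\lnot p \land q)   [De Morgan]
≡ (p \land \lnot r) \lor (r \land \lnot p) \lor \lnot (\lnot p \land q)   [double negation]
≡ (p \land \lnot r) \lor (r \land \lnot p) \lor \lnot \lnot p \lor \lnot q   [De Morgan]
≡ (p \land \lnot r) \lor (r \land \lnot p) \lor p \lor \lnot q   [double negation]
≡ (r \land \lnot p) \lor p \lor \lnot q   [simplify]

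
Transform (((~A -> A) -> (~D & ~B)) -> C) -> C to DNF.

(((~A -> A) -> (~D & ~B)) -> C) -> C
⇔ ~(((~A -> A) -> (~D & ~B)) -> C) | C   [eliminate ->]
⇔ ~(~((~A -> A) -> (~D & ~B)) | C) | C   [eliminate ->]
⇔ ~(~(~(~A -> A) | (~D & ~B)) | C) | C   [eliminate ->]
⇔ ~(~(~(~~A | A) | (~D & ~B)) | C) | C   [eliminate ->]
⇔ (~~(~(~~A | A) | (~D & ~B)) & ~C) | C   [De Morgan]
⇔ ((~(~~A | A) | (~D & ~B)) & ~C) | C   [double negation]
⇔ (((~~~A & ~A) | (~D & ~B)) & ~C) | C   [De Morgan]
⇔ (((~A & ~A) | (~D & ~B)) & ~C) | C   [double negation]
⇔ (~A & ~A & ~C) | (~D & ~B & ~C) | C   [distribute & over |]
⇔ (~A & ~C) | (~D & ~B & ~C) | C   [simplify]

(~A & ~C) | (~D & ~B & ~C) | C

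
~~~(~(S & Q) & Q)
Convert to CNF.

S | ~Q

~~~(~(S & Q) & Q)
⇔ ~(~(S & Q) & Q)   [double negation]
⇔ ~~(S & Q) | ~Q   [De Morgan]
⇔ (S & Q) | ~Q   [double negation]
⇔ (S | ~Q) & (Q | ~Q)   [distribute | over &]
⇔ S | ~Q   [simplify]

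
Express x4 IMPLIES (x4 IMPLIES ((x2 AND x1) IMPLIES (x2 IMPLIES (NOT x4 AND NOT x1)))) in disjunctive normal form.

x4 IMPLIES (x4 IMPLIES ((x2 AND x1) IMPLIES (x2 IMPLIES (NOT x4 AND NOT x1))))
≡ NOT x4 OR (x4 IMPLIES ((x2 AND x1) IMPLIES (x2 IMPLIES (NOT x4 AND NOT x1))))   [eliminate IMPLIES]
≡ NOT x4 OR NOT x4 OR ((x2 AND x1) IMPLIES (x2 IMPLIES (NOT x4 AND NOT x1)))   [eliminate IMPLIES]
≡ NOT x4 OR NOT x4 OR NOT (x2 AND x1) OR (x2 IMPLIES (NOT x4 AND NOT x1))   [eliminate IMPLIES]
≡ NOT x4 OR NOT x4 OR NOT (x2 AND x1) OR NOT x2 OR (NOT x4 AND NOT x1)   [eliminate IMPLIES]
≡ NOT x4 OR NOT x4 OR NOT x2 OR NOT x1 OR NOT x2 OR (NOT x4 AND NOT x1)   [De Morgan]
≡ NOT x4 OR NOT x2 OR NOT x1   [simplify]

NOT x4 OR NOT x2 OR NOT x1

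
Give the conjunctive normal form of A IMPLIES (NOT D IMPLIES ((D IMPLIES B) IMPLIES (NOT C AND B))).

A IMPLIES (NOT D IMPLIES ((D IMPLIES B) IMPLIES (NOT C AND B)))
⇔ NOT A OR (NOT D IMPLIES ((D IMPLIES B) IMPLIES (NOT C AND B)))   (eliminate IMPLIES)
⇔ NOT A OR NOT NOT D OR ((D IMPLIES B) IMPLIES (NOT C AND B))   (eliminate IMPLIES)
⇔ NOT A OR NOT NOT D OR NOT (D IMPLIES B) OR (NOT C AND B)   (eliminate IMPLIES)
⇔ NOT A OR NOT NOT D OR NOT (NOT D OR B) OR (NOT C AND B)   (eliminate IMPLIES)
⇔ NOT A OR D OR NOT (NOT D OR B) OR (NOT C AND B)   (double negation)
⇔ NOT A OR D OR (NOT NOT D AND NOT B) OR (NOT C AND B)   (De Morgan)
⇔ NOT A OR D OR (D AND NOT B) OR (NOT C AND B)   (double negation)
⇔ (NOT A OR D OR D OR NOT C) AND (NOT A OR D OR D OR B) AND (NOT A OR D OR NOT B OR NOT C) AND (NOT A OR D OR NOT B OR B)   (distribute OR over AND)
⇔ (NOT A OR D OR NOT C) AND (NOT A OR D OR B)   (simplify)

(NOT A OR D OR NOT C) AND (NOT A OR D OR B)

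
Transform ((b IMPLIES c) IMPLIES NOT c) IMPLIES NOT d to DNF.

((b IMPLIES c) IMPLIES NOT c) IMPLIES NOT d
= NOT ((b IMPLIES c) IMPLIES NOT c) OR NOT d   [eliminate IMPLIES]
= NOT (NOT (b IMPLIES c) OR NOT c) OR NOT d   [eliminate IMPLIES]
= NOT (NOT (NOT b OR c) OR NOT c) OR NOT d   [eliminate IMPLIES]
= (NOT NOT (NOT b OR c) AND NOT NOT c) OR NOT d   [De Morgan]
= ((NOT b OR c) AND NOT NOT c) OR NOT d   [double negation]
= ((NOT b OR c) AND c) OR NOT d   [double negation]
= (NOT b AND c) OR (c AND c) OR NOT d   [distribute AND over OR]
= c OR NOT d   [simplify]

c OR NOT d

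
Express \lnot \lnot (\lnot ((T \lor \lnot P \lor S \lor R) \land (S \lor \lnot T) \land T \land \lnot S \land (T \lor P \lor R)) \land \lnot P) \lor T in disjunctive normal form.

\lnot \lnot (\lnot ((T \lor \lnot P \lor S \lor R) \land (S \lor \lnot T) \land T \land \lnot S \land (T \lor P \lor R)) \land \lnot P) \lor T
⇔ (\lnot ((T \lor \lnot P \lor S \lor R) \land (S \lor \lnot T) \land T \land \lnot S \land (T \lor P \lor R)) \land \lnot P) \lor T
⇔ ((\lnot (T \lor \lnot P \lor S \lor R) \lor \lnot (S \lor \lnot T) \lor \lnot T \lor \lnot \lnot S \lor \lnot (T \lor P \lor R)) \land \lnot P) \lor T
⇔ (((\lnot T \land \lnot \lnot P \land \lnot S \land \lnot R) \lor \lnot (S \lor \lnot T) \lor \lnot T \lor \lnot \lnot S \lor \lnot (T \lor P \lor R)) \land \lnot P) \lor T
⇔ (((\lnot T \land P \land \lnot S \land \lnot R) \lor \lnot (S \lor \lnot T) \lor \lnot T \lor \lnot \lnot S \lor \lnot (T \lor P \lor R)) \land \lnot P) \lor T
⇔ (((\lnot T \land P \land \lnot S \land \lnot R) \lor (\lnot S \land \lnot \lnot T) \lor \lnot T \lor \lnot \lnot S \lor \lnot (T \lor P \lor R)) \land \lnot P) \lor T
⇔ (((\lnot T \land P \land \lnot S \land \lnot R) \lor (\lnot S \land T) \lor \lnot T \lor \lnot \lnot S \lor \lnot (T \lor P \lor R)) \land \lnot P) \lor T
⇔ (((\lnot T \land P \land \lnot S \land \lnot R) \lor (\lnot S \land T) \lor \lnot T \lor S \lor \lnot (T \lor P \lor R)) \land \lnot P) \lor T
⇔ (((\lnot T \land P \land \lnot S \land \lnot R) \lor (\lnot S \land T) \lor \lnot T \lor S \lor (\lnot T \land \lnot P \land \lnot R)) \land \lnot P) \lor T
⇔ (\lnot T \land P \land \lnot S \land \lnot R \land \lnot P) \lor (\lnot S \land T \land \lnot P) \lor (\lnot T \land \lnot P) \lor (S \land \lnot P) \lor (\lnot T \land \lnot P \land \lnot R \land \lnot P) \lor T
⇔ (\lnot T \land \lnot P) \lor (S \land \lnot P) \lor T

(\lnot T \land \lnot P) \lor (S \land \lnot P) \lor T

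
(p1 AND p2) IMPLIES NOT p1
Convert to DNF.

NOT p1 OR NOT p2

(p1 AND p2) IMPLIES NOT p1
= NOT (p1 AND p2) OR NOT p1   (eliminate IMPLIES)
= NOT p1 OR NOT p2 OR NOT p1   (De Morgan)
= NOT p1 OR NOT p2   (simplify)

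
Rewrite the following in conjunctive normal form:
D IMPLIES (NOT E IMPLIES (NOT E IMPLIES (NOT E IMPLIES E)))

D IMPLIES (NOT E IMPLIES (NOT E IMPLIES (NOT E IMPLIES E)))
= NOT D OR (NOT E IMPLIES (NOT E IMPLIES (NOT E IMPLIES E)))   (eliminate IMPLIES)
= NOT D OR NOT NOT E OR (NOT E IMPLIES (NOT E IMPLIES E))   (eliminate IMPLIES)
= NOT D OR NOT NOT E OR NOT NOT E OR (NOT E IMPLIES E)   (eliminate IMPLIES)
= NOT D OR NOT NOT E OR NOT NOT E OR NOT NOT E OR E   (eliminate IMPLIES)
= NOT D OR E OR NOT NOT E OR NOT NOT E OR E   (double negation)
= NOT D OR E OR E OR NOT NOT E OR E   (double negation)
= NOT D OR E OR E OR E OR E   (double negation)
= NOT D OR E   (simplify)

NOT D OR E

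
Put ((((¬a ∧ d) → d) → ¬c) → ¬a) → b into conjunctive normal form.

((((¬a ∧ d) → d) → ¬c) → ¬a) → b
≡ ¬((((¬a ∧ d) → d) → ¬c) → ¬a) ∨ b   (eliminate →)
≡ ¬(¬(((¬a ∧ d) → d) → ¬c) ∨ ¬a) ∨ b   (eliminate →)
≡ ¬(¬(¬((¬a ∧ d) → d) ∨ ¬c) ∨ ¬a) ∨ b   (eliminate →)
≡ ¬(¬(¬(¬(¬a ∧ d) ∨ d) ∨ ¬c) ∨ ¬a) ∨ b   (eliminate →)
≡ (¬¬(¬(¬(¬a ∧ d) ∨ d) ∨ ¬c) ∧ ¬¬a) ∨ b   (De Morgan)
≡ ((¬(¬(¬a ∧ d) ∨ d) ∨ ¬c) ∧ ¬¬a) ∨ b   (double negation)
≡ (((¬¬(¬a ∧ d) ∧ ¬d) ∨ ¬c) ∧ ¬¬a) ∨ b   (De Morgan)
≡ (((¬a ∧ d ∧ ¬d) ∨ ¬c) ∧ ¬¬a) ∨ b   (double negation)
≡ (((¬a ∧ d ∧ ¬d) ∨ ¬c) ∧ a) ∨ b   (double negation)
≡ (¬a ∨ ¬c ∨ b) ∧ (d ∨ ¬c ∨ b) ∧ (¬d ∨ ¬c ∨ b) ∧ (a ∨ b)   (distribute ∨ over ∧)

(¬a ∨ ¬c ∨ b) ∧ (d ∨ ¬c ∨ b) ∧ (¬d ∨ ¬c ∨ b) ∧ (a ∨ b)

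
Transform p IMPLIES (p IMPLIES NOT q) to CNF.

p IMPLIES (p IMPLIES NOT q)
≡ NOT p OR (p IMPLIES NOT q)
≡ NOT p OR NOT p OR NOT q
≡ NOT p OR NOT q

NOT p OR NOT q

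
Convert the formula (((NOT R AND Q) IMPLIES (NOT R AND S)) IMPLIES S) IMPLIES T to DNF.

(R AND NOT S) OR (NOT Q AND NOT S) OR T

(((NOT R AND Q) IMPLIES (NOT R AND S)) IMPLIES S) IMPLIES T
= NOT (((NOT R AND Q) IMPLIES (NOT R AND S)) IMPLIES S) OR T   — eliminate IMPLIES
= NOT (NOT ((NOT R AND Q) IMPLIES (NOT R AND S)) OR S) OR T   — eliminate IMPLIES
= NOT (NOT (NOT (NOT R AND Q) OR (NOT R AND S)) OR S) OR T   — eliminate IMPLIES
= (NOT NOT (NOT (NOT R AND Q) OR (NOT R AND S)) AND NOT S) OR T   — De Morgan
= ((NOT (NOT R AND Q) OR (NOT R AND S)) AND NOT S) OR T   — double negation
= ((NOT NOT R OR NOT Q OR (NOT R AND S)) AND NOT S) OR T   — De Morgan
= ((R OR NOT Q OR (NOT R AND S)) AND NOT S) OR T   — double negation
= (R AND NOT S) OR (NOT Q AND NOT S) OR (NOT R AND S AND NOT S) OR T   — distribute AND over OR
= (R AND NOT S) OR (NOT Q AND NOT S) OR T   — simplify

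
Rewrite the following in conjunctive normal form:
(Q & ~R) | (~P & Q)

(Q & ~R) | (~P & Q)
⇔ (Q | ~P) & (Q | Q) & (~R | ~P) & (~R | Q)   (distribute | over &)
⇔ Q & (~R | ~P)   (simplify)

Q & (~R | ~P)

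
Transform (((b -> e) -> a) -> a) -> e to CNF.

(b | a | e) & (~a | e)

(((b -> e) -> a) -> a) -> e
≡ ~(((b -> e) -> a) -> a) | e   [eliminate ->]
≡ ~(~((b -> e) -> a) | a) | e   [eliminate ->]
≡ ~(~(~(b -> e) | a) | a) | e   [eliminate ->]
≡ ~(~(~(~b | e) | a) | a) | e   [eliminate ->]
≡ (~~(~(~b | e) | a) & ~a) | e   [De Morgan]
≡ ((~(~b | e) | a) & ~a) | e   [double negation]
≡ (((~~b & ~e) | a) & ~a) | e   [De Morgan]
≡ (((b & ~e) | a) & ~a) | e   [double negation]
≡ (b | a | e) & (~e | a | e) & (~a | e)   [distribute | over &]
≡ (b | a | e) & (~a | e)   [simplify]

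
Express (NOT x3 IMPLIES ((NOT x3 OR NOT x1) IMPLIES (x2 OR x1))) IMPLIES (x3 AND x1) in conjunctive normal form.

(NOT x3 OR x1) AND (NOT x2 OR x3) AND (NOT x2 OR x1) AND (NOT x1 OR x3)

(NOT x3 IMPLIES ((NOT x3 OR NOT x1) IMPLIES (x2 OR x1))) IMPLIES (x3 AND x1)
⇔ NOT (NOT x3 IMPLIES ((NOT x3 OR NOT x1) IMPLIES (x2 OR x1))) OR (x3 AND x1)   (eliminate IMPLIES)
⇔ NOT (NOT NOT x3 OR ((NOT x3 OR NOT x1) IMPLIES (x2 OR x1))) OR (x3 AND x1)   (eliminate IMPLIES)
⇔ NOT (NOT NOT x3 OR NOT (NOT x3 OR NOT x1) OR x2 OR x1) OR (x3 AND x1)   (eliminate IMPLIES)
⇔ (NOT NOT NOT x3 AND NOT NOT (NOT x3 OR NOT x1) AND NOT x2 AND NOT x1) OR (x3 AND x1)   (De Morgan)
⇔ (NOT x3 AND NOT NOT (NOT x3 OR NOT x1) AND NOT x2 AND NOT x1) OR (x3 AND x1)   (double negation)
⇔ (NOT x3 AND (NOT x3 OR NOT x1) AND NOT x2 AND NOT x1) OR (x3 AND x1)   (double negation)
⇔ (NOT x3 OR x3) AND (NOT x3 OR x1) AND (NOT x3 OR NOT x1 OR x3) AND (NOT x3 OR NOT x1 OR x1) AND (NOT x2 OR x3) AND (NOT x2 OR x1) AND (NOT x1 OR x3) AND (NOT x1 OR x1)   (distribute OR over AND)
⇔ (NOT x3 OR x1) AND (NOT x2 OR x3) AND (NOT x2 OR x1) AND (NOT x1 OR x3)   (simplify)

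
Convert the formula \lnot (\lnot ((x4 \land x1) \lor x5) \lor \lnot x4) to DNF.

(x4 \land x1) \lor (x5 \land x4)

\lnot (\lnot ((x4 \land x1) \lor x5) \lor \lnot x4)
⇔ \lnot \lnot ((x4 \land x1) \lor x5) \land \lnot \lnot x4   (De Morgan)
⇔ ((x4 \land x1) \lor x5) \land \lnot \lnot x4   (double negation)
⇔ ((x4 \land x1) \lor x5) \land x4   (double negation)
⇔ (x4 \land x1 \land x4) \lor (x5 \land x4)   (distribute \land over \lor)
⇔ (x4 \land x1) \lor (x5 \land x4)   (simplify)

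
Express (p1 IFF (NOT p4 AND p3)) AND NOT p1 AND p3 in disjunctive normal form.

(p1 IFF (NOT p4 AND p3)) AND NOT p1 AND p3
≡ (p1 IMPLIES (NOT p4 AND p3)) AND ((NOT p4 AND p3) IMPLIES p1) AND NOT p1 AND p3
≡ (NOT p1 OR (NOT p4 AND p3)) AND ((NOT p4 AND p3) IMPLIES p1) AND NOT p1 AND p3
≡ (NOT p1 OR (NOT p4 AND p3)) AND (NOT (NOT p4 AND p3) OR p1) AND NOT p1 AND p3
≡ (NOT p1 OR (NOT p4 AND p3)) AND (NOT NOT p4 OR NOT p3 OR p1) AND NOT p1 AND p3
≡ (NOT p1 OR (NOT p4 AND p3)) AND (p4 OR NOT p3 OR p1) AND NOT p1 AND p3
≡ (NOT p1 AND p4 AND NOT p1 AND p3) OR (NOT p1 AND NOT p3 AND NOT p1 AND p3) OR (NOT p1 AND p1 AND NOT p1 AND p3) OR (NOT p4 AND p3 AND p4 AND NOT p1 AND p3) OR (NOT p4 AND p3 AND NOT p3 AND NOT p1 AND p3) OR (NOT p4 AND p3 AND p1 AND NOT p1 AND p3)
≡ NOT p1 AND p4 AND p3

NOT p1 AND p4 AND p3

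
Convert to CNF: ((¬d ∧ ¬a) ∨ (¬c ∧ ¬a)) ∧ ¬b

((¬d ∧ ¬a) ∨ (¬c ∧ ¬a)) ∧ ¬b
≡ (¬d ∨ ¬c) ∧ (¬d ∨ ¬a) ∧ (¬a ∨ ¬c) ∧ (¬a ∨ ¬a) ∧ ¬b   [distribute ∨ over ∧]
≡ (¬d ∨ ¬c) ∧ ¬a ∧ ¬b   [simplify]

(¬d ∨ ¬c) ∧ ¬a ∧ ¬b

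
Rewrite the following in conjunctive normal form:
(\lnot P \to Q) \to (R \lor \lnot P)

(\lnot P \to Q) \to (R \lor \lnot P)
≡ \lnot (\lnot P \to Q) \lor R \lor \lnot P   — eliminate \to
≡ \lnot (\lnot \lnot P \lor Q) \lor R \lor \lnot P   — eliminate \to
≡ (\lnot \lnot \lnot P \land \lnot Q) \lor R \lor \lnot P   — De Morgan
≡ (\lnot P \land \lnot Q) \lor R \lor \lnot P   — double negation
≡ (\lnot P \lor R \lor \lnot P) \land (\lnot Q \lor R \lor \lnot P)   — distribute \lor over \land
≡ \lnot P \lor R   — simplify

\lnot P \lor R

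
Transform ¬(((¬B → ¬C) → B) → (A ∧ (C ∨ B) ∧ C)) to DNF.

¬(((¬B → ¬C) → B) → (A ∧ (C ∨ B) ∧ C))
≡ ¬(¬((¬B → ¬C) → B) ∨ (A ∧ (C ∨ B) ∧ C))   [eliminate →]
≡ ¬(¬(¬(¬B → ¬C) ∨ B) ∨ (A ∧ (C ∨ B) ∧ C))   [eliminate →]
≡ ¬(¬(¬(¬¬B ∨ ¬C) ∨ B) ∨ (A ∧ (C ∨ B) ∧ C))   [eliminate →]
≡ ¬¬(¬(¬¬B ∨ ¬C) ∨ B) ∧ ¬(A ∧ (C ∨ B) ∧ C)   [De Morgan]
≡ (¬(¬¬B ∨ ¬C) ∨ B) ∧ ¬(A ∧ (C ∨ B) ∧ C)   [double negation]
≡ ((¬¬¬B ∧ ¬¬C) ∨ B) ∧ ¬(A ∧ (C ∨ B) ∧ C)   [De Morgan]
≡ ((¬B ∧ ¬¬C) ∨ B) ∧ ¬(A ∧ (C ∨ B) ∧ C)   [double negation]
≡ ((¬B ∧ C) ∨ B) ∧ ¬(A ∧ (C ∨ B) ∧ C)   [double negation]
≡ ((¬B ∧ C) ∨ B) ∧ (¬A ∨ ¬(C ∨ B) ∨ ¬C)   [De Morgan]
≡ ((¬B ∧ C) ∨ B) ∧ (¬A ∨ (¬C ∧ ¬B) ∨ ¬C)   [De Morgan]
≡ (¬B ∧ C ∧ ¬A) ∨ (¬B ∧ C ∧ ¬C ∧ ¬B) ∨ (¬B ∧ C ∧ ¬C) ∨ (B ∧ ¬A) ∨ (B ∧ ¬C ∧ ¬B) ∨ (B ∧ ¬C)   [distribute ∧ over ∨]
≡ (¬B ∧ C ∧ ¬A) ∨ (B ∧ ¬A) ∨ (B ∧ ¬C)   [simplify]

(¬B ∧ C ∧ ¬A) ∨ (B ∧ ¬A) ∨ (B ∧ ¬C)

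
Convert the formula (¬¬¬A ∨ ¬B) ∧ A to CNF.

(¬A ∨ ¬B) ∧ A

(¬¬¬A ∨ ¬B) ∧ A
= (¬A ∨ ¬B) ∧ A   [double negation]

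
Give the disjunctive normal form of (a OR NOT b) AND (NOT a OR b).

(a OR NOT b) AND (NOT a OR b)
≡ (a AND NOT a) OR (a AND b) OR (NOT b AND NOT a) OR (NOT b AND b)   — distribute AND over OR
≡ (a AND b) OR (NOT b AND NOT a)   — simplify

(a AND b) OR (NOT b AND NOT a)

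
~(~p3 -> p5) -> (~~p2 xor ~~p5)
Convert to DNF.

~(~p3 -> p5) -> (~~p2 xor ~~p5)
≡ ~~(~p3 -> p5) | (~~p2 xor ~~p5)
≡ ~~(~~p3 | p5) | (~~p2 xor ~~p5)
≡ ~~(~~p3 | p5) | (~~p2 & ~~~p5) | (~~~p2 & ~~p5)
≡ ~~p3 | p5 | (~~p2 & ~~~p5) | (~~~p2 & ~~p5)
≡ p3 | p5 | (~~p2 & ~~~p5) | (~~~p2 & ~~p5)
≡ p3 | p5 | (p2 & ~~~p5) | (~~~p2 & ~~p5)
≡ p3 | p5 | (p2 & ~p5) | (~~~p2 & ~~p5)
≡ p3 | p5 | (p2 & ~p5) | (~p2 & ~~p5)
≡ p3 | p5 | (p2 & ~p5) | (~p2 & p5)
≡ p3 | p5 | (p2 & ~p5)

p3 | p5 | (p2 & ~p5)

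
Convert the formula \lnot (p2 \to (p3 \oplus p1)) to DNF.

\lnot (p2 \to (p3 \oplus p1))
≡ \lnot (\lnot p2 \lor (p3 \oplus p1))   — eliminate \to
≡ \lnot (\lnot p2 \lor (p3 \land \lnot p1) \lor (\lnot p3 \land p1))   — expand \oplus
≡ \lnot \lnot p2 \land \lnot (p3 \land \lnot p1) \land \lnot (\lnot p3 \land p1)   — De Morgan
≡ p2 \land \lnot (p3 \land \lnot p1) \land \lnot (\lnot p3 \land p1)   — double negation
≡ p2 \land (\lnot p3 \lor \lnot \lnot p1) \land \lnot (\lnot p3 \land p1)   — De Morgan
≡ p2 \land (\lnot p3 \lor p1) \land \lnot (\lnot p3 \land p1)   — double negation
≡ p2 \land (\lnot p3 \lor p1) \land (\lnot \lnot p3 \lor \lnot p1)   — De Morgan
≡ p2 \land (\lnot p3 \lor p1) \land (p3 \lor \lnot p1)   — double negation
≡ (p2 \land \lnot p3 \land p3) \lor (p2 \land \lnot p3 \land \lnot p1) \lor (p2 \land p1 \land p3) \lor (p2 \land p1 \land \lnot p1)   — distribute \land over \lor
≡ (p2 \land \lnot p3 \land \lnot p1) \lor (p2 \land p1 \land p3)   — simplify

(p2 \land \lnot p3 \land \lnot p1) \lor (p2 \land p1 \land p3)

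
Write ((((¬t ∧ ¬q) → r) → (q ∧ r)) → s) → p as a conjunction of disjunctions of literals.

(¬t ∨ q ∨ p) ∧ (¬t ∨ r ∨ p) ∧ (¬q ∨ r ∨ p) ∧ (¬r ∨ q ∨ p) ∧ (¬s ∨ p)

((((¬t ∧ ¬q) → r) → (q ∧ r)) → s) → p
≡ ¬((((¬t ∧ ¬q) → r) → (q ∧ r)) → s) ∨ p   (eliminate →)
≡ ¬(¬(((¬t ∧ ¬q) → r) → (q ∧ r)) ∨ s) ∨ p   (eliminate →)
≡ ¬(¬(¬((¬t ∧ ¬q) → r) ∨ (q ∧ r)) ∨ s) ∨ p   (eliminate →)
≡ ¬(¬(¬(¬(¬t ∧ ¬q) ∨ r) ∨ (q ∧ r)) ∨ s) ∨ p   (eliminate →)
≡ (¬¬(¬(¬(¬t ∧ ¬q) ∨ r) ∨ (q ∧ r)) ∧ ¬s) ∨ p   (De Morgan)
≡ ((¬(¬(¬t ∧ ¬q) ∨ r) ∨ (q ∧ r)) ∧ ¬s) ∨ p   (double negation)
≡ (((¬¬(¬t ∧ ¬q) ∧ ¬r) ∨ (q ∧ r)) ∧ ¬s) ∨ p   (De Morgan)
≡ (((¬t ∧ ¬q ∧ ¬r) ∨ (q ∧ r)) ∧ ¬s) ∨ p   (double negation)
≡ (¬t ∨ q ∨ p) ∧ (¬t ∨ r ∨ p) ∧ (¬q ∨ q ∨ p) ∧ (¬q ∨ r ∨ p) ∧ (¬r ∨ q ∨ p) ∧ (¬r ∨ r ∨ p) ∧ (¬s ∨ p)   (distribute ∨ over ∧)
≡ (¬t ∨ q ∨ p) ∧ (¬t ∨ r ∨ p) ∧ (¬q ∨ r ∨ p) ∧ (¬r ∨ q ∨ p) ∧ (¬s ∨ p)   (simplify)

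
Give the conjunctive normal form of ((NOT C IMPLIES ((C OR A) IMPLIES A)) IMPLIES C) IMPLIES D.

((NOT C IMPLIES ((C OR A) IMPLIES A)) IMPLIES C) IMPLIES D
≡ NOT ((NOT C IMPLIES ((C OR A) IMPLIES A)) IMPLIES C) OR D   (eliminate IMPLIES)
≡ NOT (NOT (NOT C IMPLIES ((C OR A) IMPLIES A)) OR C) OR D   (eliminate IMPLIES)
≡ NOT (NOT (NOT NOT C OR ((C OR A) IMPLIES A)) OR C) OR D   (eliminate IMPLIES)
≡ NOT (NOT (NOT NOT C OR NOT (C OR A) OR A) OR C) OR D   (eliminate IMPLIES)
≡ (NOT NOT (NOT NOT C OR NOT (C OR A) OR A) AND NOT C) OR D   (De Morgan)
≡ ((NOT NOT C OR NOT (C OR A) OR A) AND NOT C) OR D   (double negation)
≡ ((C OR NOT (C OR A) OR A) AND NOT C) OR D   (double negation)
≡ ((C OR (NOT C AND NOT A) OR A) AND NOT C) OR D   (De Morgan)
≡ (C OR NOT C OR A OR D) AND (C OR NOT A OR A OR D) AND (NOT C OR D)   (distribute OR over AND)
≡ NOT C OR D   (simplify)

NOT C OR D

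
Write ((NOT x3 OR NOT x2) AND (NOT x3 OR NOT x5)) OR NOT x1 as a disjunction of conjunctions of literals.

((NOT x3 OR NOT x2) AND (NOT x3 OR NOT x5)) OR NOT x1
= (NOT x3 AND NOT x3) OR (NOT x3 AND NOT x5) OR (NOT x2 AND NOT x3) OR (NOT x2 AND NOT x5) OR NOT x1   — distribute AND over OR
= NOT x3 OR (NOT x2 AND NOT x5) OR NOT x1   — simplify

NOT x3 OR (NOT x2 AND NOT x5) OR NOT x1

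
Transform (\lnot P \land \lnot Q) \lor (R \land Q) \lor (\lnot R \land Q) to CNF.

\lnot P \lor Q

(\lnot P \land \lnot Q) \lor (R \land Q) \lor (\lnot R \land Q)
≡ (\lnot P \lor R \lor \lnot R) \land (\lnot P \lor R \lor Q) \land (\lnot P \lor Q \lor \lnot R) \land (\lnot P \lor Q \lor Q) \land (\lnot Q \lor R \lor \lnot R) \land (\lnot Q \lor R \lor Q) \land (\lnot Q \lor Q \lor \lnot R) \land (\lnot Q \lor Q \lor Q)   [distribute \lor over \land]
≡ \lnot P \lor Q   [simplify]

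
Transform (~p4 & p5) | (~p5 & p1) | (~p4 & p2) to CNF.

(~p4 & p5) | (~p5 & p1) | (~p4 & p2)
≡ (~p4 | ~p5 | ~p4) & (~p4 | ~p5 | p2) & (~p4 | p1 | ~p4) & (~p4 | p1 | p2) & (p5 | ~p5 | ~p4) & (p5 | ~p5 | p2) & (p5 | p1 | ~p4) & (p5 | p1 | p2)   [distribute | over &]
≡ (~p4 | ~p5) & (~p4 | p1) & (p5 | p1 | p2)   [simplify]

(~p4 | ~p5) & (~p4 | p1) & (p5 | p1 | p2)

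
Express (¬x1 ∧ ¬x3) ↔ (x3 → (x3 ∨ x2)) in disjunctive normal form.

(¬x1 ∧ ¬x3) ↔ (x3 → (x3 ∨ x2))
⇔ ((¬x1 ∧ ¬x3) → (x3 → (x3 ∨ x2))) ∧ ((x3 → (x3 ∨ x2)) → (¬x1 ∧ ¬x3))   [eliminate ↔]
⇔ (¬(¬x1 ∧ ¬x3) ∨ (x3 → (x3 ∨ x2))) ∧ ((x3 → (x3 ∨ x2)) → (¬x1 ∧ ¬x3))   [eliminate →]
⇔ (¬(¬x1 ∧ ¬x3) ∨ ¬x3 ∨ x3 ∨ x2) ∧ ((x3 → (x3 ∨ x2)) → (¬x1 ∧ ¬x3))   [eliminate →]
⇔ (¬(¬x1 ∧ ¬x3) ∨ ¬x3 ∨ x3 ∨ x2) ∧ (¬(x3 → (x3 ∨ x2)) ∨ (¬x1 ∧ ¬x3))   [eliminate →]
⇔ (¬(¬x1 ∧ ¬x3) ∨ ¬x3 ∨ x3 ∨ x2) ∧ (¬(¬x3 ∨ x3 ∨ x2) ∨ (¬x1 ∧ ¬x3))   [eliminate →]
⇔ (¬¬x1 ∨ ¬¬x3 ∨ ¬x3 ∨ x3 ∨ x2) ∧ (¬(¬x3 ∨ x3 ∨ x2) ∨ (¬x1 ∧ ¬x3))   [De Morgan]
⇔ (x1 ∨ ¬¬x3 ∨ ¬x3 ∨ x3 ∨ x2) ∧ (¬(¬x3 ∨ x3 ∨ x2) ∨ (¬x1 ∧ ¬x3))   [double negation]
⇔ (x1 ∨ x3 ∨ ¬x3 ∨ x3 ∨ x2) ∧ (¬(¬x3 ∨ x3 ∨ x2) ∨ (¬x1 ∧ ¬x3))   [double negation]
⇔ (x1 ∨ x3 ∨ ¬x3 ∨ x3 ∨ x2) ∧ ((¬¬x3 ∧ ¬x3 ∧ ¬x2) ∨ (¬x1 ∧ ¬x3))   [De Morgan]
⇔ (x1 ∨ x3 ∨ ¬x3 ∨ x3 ∨ x2) ∧ ((x3 ∧ ¬x3 ∧ ¬x2) ∨ (¬x1 ∧ ¬x3))   [double negation]
⇔ (x1 ∧ x3 ∧ ¬x3 ∧ ¬x2) ∨ (x1 ∧ ¬x1 ∧ ¬x3) ∨ (x3 ∧ x3 ∧ ¬x3 ∧ ¬x2) ∨ (x3 ∧ ¬x1 ∧ ¬x3) ∨ (¬x3 ∧ x3 ∧ ¬x3 ∧ ¬x2) ∨ (¬x3 ∧ ¬x1 ∧ ¬x3) ∨ (x3 ∧ x3 ∧ ¬x3 ∧ ¬x2) ∨ (x3 ∧ ¬x1 ∧ ¬x3) ∨ (x2 ∧ x3 ∧ ¬x3 ∧ ¬x2) ∨ (x2 ∧ ¬x1 ∧ ¬x3)   [distribute ∧ over ∨]
⇔ ¬x3 ∧ ¬x1   [simplify]

¬x3 ∧ ¬x1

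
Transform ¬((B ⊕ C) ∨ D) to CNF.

¬((B ⊕ C) ∨ D)
≡ ¬((B ∨ C) ∧ ¬(B ∧ C) ∨ D)   — expand ⊕
≡ ¬((B ∨ C) ∧ ¬(B ∧ C)) ∧ ¬D   — De Morgan
≡ (¬(B ∨ C) ∨ ¬¬(B ∧ C)) ∧ ¬D   — De Morgan
≡ (¬B ∧ ¬C ∨ ¬¬(B ∧ C)) ∧ ¬D   — De Morgan
≡ (¬B ∧ ¬C ∨ B ∧ C) ∧ ¬D   — double negation
≡ (¬B ∨ B) ∧ (¬B ∨ C) ∧ (¬C ∨ B) ∧ (¬C ∨ C) ∧ ¬D   — distribute ∨ over ∧
≡ (¬B ∨ C) ∧ (¬C ∨ B) ∧ ¬D   — simplify

(¬B ∨ C) ∧ (¬C ∨ B) ∧ ¬D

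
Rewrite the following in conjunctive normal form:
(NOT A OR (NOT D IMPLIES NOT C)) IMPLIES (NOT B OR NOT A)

(NOT A OR (NOT D IMPLIES NOT C)) IMPLIES (NOT B OR NOT A)
⇔ NOT (NOT A OR (NOT D IMPLIES NOT C)) OR NOT B OR NOT A   (eliminate IMPLIES)
⇔ NOT (NOT A OR NOT NOT D OR NOT C) OR NOT B OR NOT A   (eliminate IMPLIES)
⇔ (NOT NOT A AND NOT NOT NOT D AND NOT NOT C) OR NOT B OR NOT A   (De Morgan)
⇔ (A AND NOT NOT NOT D AND NOT NOT C) OR NOT B OR NOT A   (double negation)
⇔ (A AND NOT D AND NOT NOT C) OR NOT B OR NOT A   (double negation)
⇔ (A AND NOT D AND C) OR NOT B OR NOT A   (double negation)
⇔ (A OR NOT B OR NOT A) AND (NOT D OR NOT B OR NOT A) AND (C OR NOT B OR NOT A)   (distribute OR over AND)
⇔ (NOT D OR NOT B OR NOT A) AND (C OR NOT B OR NOT A)   (simplify)

(NOT D OR NOT B OR NOT A) AND (C OR NOT B OR NOT A)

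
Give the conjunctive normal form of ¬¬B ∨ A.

B ∨ A

¬¬B ∨ A
≡ B ∨ A   [double negation]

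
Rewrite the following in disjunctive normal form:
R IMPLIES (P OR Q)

NOT R OR P OR Q

R IMPLIES (P OR Q)
≡ NOT R OR P OR Q   [eliminate IMPLIES]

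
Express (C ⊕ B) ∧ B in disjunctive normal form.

(C ⊕ B) ∧ B
≡ ((C ∧ ¬B) ∨ (¬C ∧ B)) ∧ B   [expand ⊕]
≡ (C ∧ ¬B ∧ B) ∨ (¬C ∧ B ∧ B)   [distribute ∧ over ∨]
≡ ¬C ∧ B   [simplify]

¬C ∧ B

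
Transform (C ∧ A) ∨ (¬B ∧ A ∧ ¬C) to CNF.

(C ∧ A) ∨ (¬B ∧ A ∧ ¬C)
⇔ (C ∨ ¬B) ∧ (C ∨ A) ∧ (C ∨ ¬C) ∧ (A ∨ ¬B) ∧ (A ∨ A) ∧ (A ∨ ¬C)   — distribute ∨ over ∧
⇔ (C ∨ ¬B) ∧ A   — simplify

(C ∨ ¬B) ∧ A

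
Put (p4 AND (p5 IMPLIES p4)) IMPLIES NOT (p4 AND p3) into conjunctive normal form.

NOT p4 OR NOT p3

(p4 AND (p5 IMPLIES p4)) IMPLIES NOT (p4 AND p3)
≡ NOT (p4 AND (p5 IMPLIES p4)) OR NOT (p4 AND p3)   — eliminate IMPLIES
≡ NOT (p4 AND (NOT p5 OR p4)) OR NOT (p4 AND p3)   — eliminate IMPLIES
≡ NOT p4 OR NOT (NOT p5 OR p4) OR NOT (p4 AND p3)   — De Morgan
≡ NOT p4 OR (NOT NOT p5 AND NOT p4) OR NOT (p4 AND p3)   — De Morgan
≡ NOT p4 OR (p5 AND NOT p4) OR NOT (p4 AND p3)   — double negation
≡ NOT p4 OR (p5 AND NOT p4) OR NOT p4 OR NOT p3   — De Morgan
≡ (NOT p4 OR p5 OR NOT p4 OR NOT p3) AND (NOT p4 OR NOT p4 OR NOT p4 OR NOT p3)   — distribute OR over AND
≡ NOT p4 OR NOT p3   — simplify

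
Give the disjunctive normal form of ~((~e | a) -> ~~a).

~e & ~a

~((~e | a) -> ~~a)
≡ ~(~(~e | a) | ~~a)   [eliminate ->]
≡ ~~(~e | a) & ~~~a   [De Morgan]
≡ (~e | a) & ~~~a   [double negation]
≡ (~e | a) & ~a   [double negation]
≡ (~e & ~a) | (a & ~a)   [distribute & over |]
≡ ~e & ~a   [simplify]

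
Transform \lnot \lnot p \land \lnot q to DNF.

p \land \lnot q

\lnot \lnot p \land \lnot q
≡ p \land \lnot q   (double negation)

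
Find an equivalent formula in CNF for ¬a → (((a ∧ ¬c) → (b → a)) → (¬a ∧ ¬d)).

¬a → (((a ∧ ¬c) → (b → a)) → (¬a ∧ ¬d))
≡ ¬¬a ∨ (((a ∧ ¬c) → (b → a)) → (¬a ∧ ¬d))   (eliminate →)
≡ ¬¬a ∨ ¬((a ∧ ¬c) → (b → a)) ∨ (¬a ∧ ¬d)   (eliminate →)
≡ ¬¬a ∨ ¬(¬(a ∧ ¬c) ∨ (b → a)) ∨ (¬a ∧ ¬d)   (eliminate →)
≡ ¬¬a ∨ ¬(¬(a ∧ ¬c) ∨ ¬b ∨ a) ∨ (¬a ∧ ¬d)   (eliminate →)
≡ a ∨ ¬(¬(a ∧ ¬c) ∨ ¬b ∨ a) ∨ (¬a ∧ ¬d)   (double negation)
≡ a ∨ (¬¬(a ∧ ¬c) ∧ ¬¬b ∧ ¬a) ∨ (¬a ∧ ¬d)   (De Morgan)
≡ a ∨ (a ∧ ¬c ∧ ¬¬b ∧ ¬a) ∨ (¬a ∧ ¬d)   (double negation)
≡ a ∨ (a ∧ ¬c ∧ b ∧ ¬a) ∨ (¬a ∧ ¬d)   (double negation)
≡ (a ∨ a ∨ ¬a) ∧ (a ∨ a ∨ ¬d) ∧ (a ∨ ¬c ∨ ¬a) ∧ (a ∨ ¬c ∨ ¬d) ∧ (a ∨ b ∨ ¬a) ∧ (a ∨ b ∨ ¬d) ∧ (a ∨ ¬a ∨ ¬a) ∧ (a ∨ ¬a ∨ ¬d)   (distribute ∨ over ∧)
≡ a ∨ ¬d   (simplify)

a ∨ ¬d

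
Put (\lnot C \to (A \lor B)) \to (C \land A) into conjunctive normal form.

(\lnot C \to (A \lor B)) \to (C \land A)
⇔ \lnot (\lnot C \to (A \lor B)) \lor (C \land A)   (eliminate \to)
⇔ \lnot (\lnot \lnot C \lor A \lor B) \lor (C \land A)   (eliminate \to)
⇔ (\lnot \lnot \lnot C \land \lnot A \land \lnot B) \lor (C \land A)   (De Morgan)
⇔ (\lnot C \land \lnot A \land \lnot B) \lor (C \land A)   (double negation)
⇔ (\lnot C \lor C) \land (\lnot C \lor A) \land (\lnot A \lor C) \land (\lnot A \lor A) \land (\lnot B \lor C) \land (\lnot B \lor A)   (distribute \lor over \land)
⇔ (\lnot C \lor A) \land (\lnot A \lor C) \land (\lnot B \lor C) \land (\lnot B \lor A)   (simplify)

(\lnot C \lor A) \land (\lnot A \lor C) \land (\lnot B \lor C) \land (\lnot B \lor A)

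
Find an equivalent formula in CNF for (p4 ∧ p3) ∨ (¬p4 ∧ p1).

(p4 ∧ p3) ∨ (¬p4 ∧ p1)
⇔ (p4 ∨ ¬p4) ∧ (p4 ∨ p1) ∧ (p3 ∨ ¬p4) ∧ (p3 ∨ p1)
⇔ (p4 ∨ p1) ∧ (p3 ∨ ¬p4) ∧ (p3 ∨ p1)

(p4 ∨ p1) ∧ (p3 ∨ ¬p4) ∧ (p3 ∨ p1)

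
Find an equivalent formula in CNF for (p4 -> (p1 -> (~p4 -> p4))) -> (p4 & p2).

(p4 -> (p1 -> (~p4 -> p4))) -> (p4 & p2)
= ~(p4 -> (p1 -> (~p4 -> p4))) | (p4 & p2)   [eliminate ->]
= ~(~p4 | (p1 -> (~p4 -> p4))) | (p4 & p2)   [eliminate ->]
= ~(~p4 | ~p1 | (~p4 -> p4)) | (p4 & p2)   [eliminate ->]
= ~(~p4 | ~p1 | ~~p4 | p4) | (p4 & p2)   [eliminate ->]
= (~~p4 & ~~p1 & ~~~p4 & ~p4) | (p4 & p2)   [De Morgan]
= (p4 & ~~p1 & ~~~p4 & ~p4) | (p4 & p2)   [double negation]
= (p4 & p1 & ~~~p4 & ~p4) | (p4 & p2)   [double negation]
= (p4 & p1 & ~p4 & ~p4) | (p4 & p2)   [double negation]
= (p4 | p4) & (p4 | p2) & (p1 | p4) & (p1 | p2) & (~p4 | p4) & (~p4 | p2) & (~p4 | p4) & (~p4 | p2)   [distribute | over &]
= p4 & (p1 | p2) & (~p4 | p2)   [simplify]

p4 & (p1 | p2) & (~p4 | p2)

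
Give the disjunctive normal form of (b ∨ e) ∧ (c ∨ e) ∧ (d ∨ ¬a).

(b ∨ e) ∧ (c ∨ e) ∧ (d ∨ ¬a)
= (b ∧ c ∧ d) ∨ (b ∧ c ∧ ¬a) ∨ (b ∧ e ∧ d) ∨ (b ∧ e ∧ ¬a) ∨ (e ∧ c ∧ d) ∨ (e ∧ c ∧ ¬a) ∨ (e ∧ e ∧ d) ∨ (e ∧ e ∧ ¬a)
= (b ∧ c ∧ d) ∨ (b ∧ c ∧ ¬a) ∨ (e ∧ d) ∨ (e ∧ ¬a)

(b ∧ c ∧ d) ∨ (b ∧ c ∧ ¬a) ∨ (e ∧ d) ∨ (e ∧ ¬a)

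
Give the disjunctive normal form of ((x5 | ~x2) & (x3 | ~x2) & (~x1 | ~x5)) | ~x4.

(x5 & x3 & ~x1) | (~x2 & ~x1) | (~x2 & ~x5) | ~x4

((x5 | ~x2) & (x3 | ~x2) & (~x1 | ~x5)) | ~x4
≡ (x5 & x3 & ~x1) | (x5 & x3 & ~x5) | (x5 & ~x2 & ~x1) | (x5 & ~x2 & ~x5) | (~x2 & x3 & ~x1) | (~x2 & x3 & ~x5) | (~x2 & ~x2 & ~x1) | (~x2 & ~x2 & ~x5) | ~x4   [distribute & over |]
≡ (x5 & x3 & ~x1) | (~x2 & ~x1) | (~x2 & ~x5) | ~x4   [simplify]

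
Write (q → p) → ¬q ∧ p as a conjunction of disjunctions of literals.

(q → p) → ¬q ∧ p
⇔ ¬(q → p) ∨ ¬q ∧ p   [eliminate →]
⇔ ¬(¬q ∨ p) ∨ ¬q ∧ p   [eliminate →]
⇔ ¬¬q ∧ ¬p ∨ ¬q ∧ p   [De Morgan]
⇔ q ∧ ¬p ∨ ¬q ∧ p   [double negation]
⇔ (q ∨ ¬q) ∧ (q ∨ p) ∧ (¬p ∨ ¬q) ∧ (¬p ∨ p)   [distribute ∨ over ∧]
⇔ (q ∨ p) ∧ (¬p ∨ ¬q)   [simplify]

(q ∨ p) ∧ (¬p ∨ ¬q)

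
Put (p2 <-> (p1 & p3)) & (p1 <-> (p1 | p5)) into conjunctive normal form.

(p2 <-> (p1 & p3)) & (p1 <-> (p1 | p5))
≡ (p2 -> (p1 & p3)) & ((p1 & p3) -> p2) & (p1 <-> (p1 | p5))   (eliminate <->)
≡ (~p2 | (p1 & p3)) & ((p1 & p3) -> p2) & (p1 <-> (p1 | p5))   (eliminate ->)
≡ (~p2 | (p1 & p3)) & (~(p1 & p3) | p2) & (p1 <-> (p1 | p5))   (eliminate ->)
≡ (~p2 | (p1 & p3)) & (~(p1 & p3) | p2) & (p1 -> (p1 | p5)) & ((p1 | p5) -> p1)   (eliminate <->)
≡ (~p2 | (p1 & p3)) & (~(p1 & p3) | p2) & (~p1 | p1 | p5) & ((p1 | p5) -> p1)   (eliminate ->)
≡ (~p2 | (p1 & p3)) & (~(p1 & p3) | p2) & (~p1 | p1 | p5) & (~(p1 | p5) | p1)   (eliminate ->)
≡ (~p2 | (p1 & p3)) & (~p1 | ~p3 | p2) & (~p1 | p1 | p5) & (~(p1 | p5) | p1)   (De Morgan)
≡ (~p2 | (p1 & p3)) & (~p1 | ~p3 | p2) & (~p1 | p1 | p5) & ((~p1 & ~p5) | p1)   (De Morgan)
≡ (~p2 | p1) & (~p2 | p3) & (~p1 | ~p3 | p2) & (~p1 | p1 | p5) & (~p1 | p1) & (~p5 | p1)   (distribute | over &)
≡ (~p2 | p1) & (~p2 | p3) & (~p1 | ~p3 | p2) & (~p5 | p1)   (simplify)

(~p2 | p1) & (~p2 | p3) & (~p1 | ~p3 | p2) & (~p5 | p1)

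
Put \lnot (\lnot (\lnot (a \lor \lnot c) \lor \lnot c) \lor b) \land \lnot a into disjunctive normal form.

\lnot (\lnot (\lnot (a \lor \lnot c) \lor \lnot c) \lor b) \land \lnot a
≡ \lnot \lnot (\lnot (a \lor \lnot c) \lor \lnot c) \land \lnot b \land \lnot a   (De Morgan)
≡ (\lnot (a \lor \lnot c) \lor \lnot c) \land \lnot b \land \lnot a   (double negation)
≡ ((\lnot a \land \lnot \lnot c) \lor \lnot c) \land \lnot b \land \lnot a   (De Morgan)
≡ ((\lnot a \land c) \lor \lnot c) \land \lnot b \land \lnot a   (double negation)
≡ (\lnot a \land c \land \lnot b \land \lnot a) \lor (\lnot c \land \lnot b \land \lnot a)   (distribute \land over \lor)
≡ (\lnot a \land c \land \lnot b) \lor (\lnot c \land \lnot b \land \lnot a)   (simplify)

(\lnot a \land c \land \lnot b) \lor (\lnot c \land \lnot b \land \lnot a)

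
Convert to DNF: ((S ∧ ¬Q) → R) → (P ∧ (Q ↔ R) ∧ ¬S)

(S ∧ ¬Q ∧ ¬R) ∨ (P ∧ ¬Q ∧ ¬R ∧ ¬S) ∨ (P ∧ R ∧ Q ∧ ¬S)

((S ∧ ¬Q) → R) → (P ∧ (Q ↔ R) ∧ ¬S)
≡ ¬((S ∧ ¬Q) → R) ∨ (P ∧ (Q ↔ R) ∧ ¬S)   [eliminate →]
≡ ¬(¬(S ∧ ¬Q) ∨ R) ∨ (P ∧ (Q ↔ R) ∧ ¬S)   [eliminate →]
≡ ¬(¬(S ∧ ¬Q) ∨ R) ∨ (P ∧ (Q → R) ∧ (R → Q) ∧ ¬S)   [eliminate ↔]
≡ ¬(¬(S ∧ ¬Q) ∨ R) ∨ (P ∧ (¬Q ∨ R) ∧ (R → Q) ∧ ¬S)   [eliminate →]
≡ ¬(¬(S ∧ ¬Q) ∨ R) ∨ (P ∧ (¬Q ∨ R) ∧ (¬R ∨ Q) ∧ ¬S)   [eliminate →]
≡ (¬¬(S ∧ ¬Q) ∧ ¬R) ∨ (P ∧ (¬Q ∨ R) ∧ (¬R ∨ Q) ∧ ¬S)   [De Morgan]
≡ (S ∧ ¬Q ∧ ¬R) ∨ (P ∧ (¬Q ∨ R) ∧ (¬R ∨ Q) ∧ ¬S)   [double negation]
≡ (S ∧ ¬Q ∧ ¬R) ∨ (P ∧ ¬Q ∧ ¬R ∧ ¬S) ∨ (P ∧ ¬Q ∧ Q ∧ ¬S) ∨ (P ∧ R ∧ ¬R ∧ ¬S) ∨ (P ∧ R ∧ Q ∧ ¬S)   [distribute ∧ over ∨]
≡ (S ∧ ¬Q ∧ ¬R) ∨ (P ∧ ¬Q ∧ ¬R ∧ ¬S) ∨ (P ∧ R ∧ Q ∧ ¬S)   [simplify]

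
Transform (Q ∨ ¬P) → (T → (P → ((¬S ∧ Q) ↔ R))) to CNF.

(Q ∨ ¬P) → (T → (P → ((¬S ∧ Q) ↔ R)))
⇔ ¬(Q ∨ ¬P) ∨ (T → (P → ((¬S ∧ Q) ↔ R)))   (eliminate →)
⇔ ¬(Q ∨ ¬P) ∨ ¬T ∨ (P → ((¬S ∧ Q) ↔ R))   (eliminate →)
⇔ ¬(Q ∨ ¬P) ∨ ¬T ∨ ¬P ∨ ((¬S ∧ Q) ↔ R)   (eliminate →)
⇔ ¬(Q ∨ ¬P) ∨ ¬T ∨ ¬P ∨ (((¬S ∧ Q) → R) ∧ (R → (¬S ∧ Q)))   (eliminate ↔)
⇔ ¬(Q ∨ ¬P) ∨ ¬T ∨ ¬P ∨ ((¬(¬S ∧ Q) ∨ R) ∧ (R → (¬S ∧ Q)))   (eliminate →)
⇔ ¬(Q ∨ ¬P) ∨ ¬T ∨ ¬P ∨ ((¬(¬S ∧ Q) ∨ R) ∧ (¬R ∨ (¬S ∧ Q)))   (eliminate →)
⇔ (¬Q ∧ ¬¬P) ∨ ¬T ∨ ¬P ∨ ((¬(¬S ∧ Q) ∨ R) ∧ (¬R ∨ (¬S ∧ Q)))   (De Morgan)
⇔ (¬Q ∧ P) ∨ ¬T ∨ ¬P ∨ ((¬(¬S ∧ Q) ∨ R) ∧ (¬R ∨ (¬S ∧ Q)))   (double negation)
⇔ (¬Q ∧ P) ∨ ¬T ∨ ¬P ∨ ((¬¬S ∨ ¬Q ∨ R) ∧ (¬R ∨ (¬S ∧ Q)))   (De Morgan)
⇔ (¬Q ∧ P) ∨ ¬T ∨ ¬P ∨ ((S ∨ ¬Q ∨ R) ∧ (¬R ∨ (¬S ∧ Q)))   (double negation)
⇔ (¬Q ∨ ¬T ∨ ¬P ∨ S ∨ ¬Q ∨ R) ∧ (¬Q ∨ ¬T ∨ ¬P ∨ ¬R ∨ ¬S) ∧ (¬Q ∨ ¬T ∨ ¬P ∨ ¬R ∨ Q) ∧ (P ∨ ¬T ∨ ¬P ∨ S ∨ ¬Q ∨ R) ∧ (P ∨ ¬T ∨ ¬P ∨ ¬R ∨ ¬S) ∧ (P ∨ ¬T ∨ ¬P ∨ ¬R ∨ Q)   (distribute ∨ over ∧)
⇔ (¬Q ∨ ¬T ∨ ¬P ∨ S ∨ R) ∧ (¬Q ∨ ¬T ∨ ¬P ∨ ¬R ∨ ¬S)   (simplify)

(¬Q ∨ ¬T ∨ ¬P ∨ S ∨ R) ∧ (¬Q ∨ ¬T ∨ ¬P ∨ ¬R ∨ ¬S)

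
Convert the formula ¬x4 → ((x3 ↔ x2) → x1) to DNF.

x4 ∨ (x3 ∧ ¬x2) ∨ (x2 ∧ ¬x3) ∨ x1

¬x4 → ((x3 ↔ x2) → x1)
= ¬¬x4 ∨ ((x3 ↔ x2) → x1)   [eliminate →]
= ¬¬x4 ∨ ¬(x3 ↔ x2) ∨ x1   [eliminate →]
= ¬¬x4 ∨ ¬((x3 → x2) ∧ (x2 → x3)) ∨ x1   [eliminate ↔]
= ¬¬x4 ∨ ¬((¬x3 ∨ x2) ∧ (x2 → x3)) ∨ x1   [eliminate →]
= ¬¬x4 ∨ ¬((¬x3 ∨ x2) ∧ (¬x2 ∨ x3)) ∨ x1   [eliminate →]
= x4 ∨ ¬((¬x3 ∨ x2) ∧ (¬x2 ∨ x3)) ∨ x1   [double negation]
= x4 ∨ ¬(¬x3 ∨ x2) ∨ ¬(¬x2 ∨ x3) ∨ x1   [De Morgan]
= x4 ∨ (¬¬x3 ∧ ¬x2) ∨ ¬(¬x2 ∨ x3) ∨ x1   [De Morgan]
= x4 ∨ (x3 ∧ ¬x2) ∨ ¬(¬x2 ∨ x3) ∨ x1   [double negation]
= x4 ∨ (x3 ∧ ¬x2) ∨ (¬¬x2 ∧ ¬x3) ∨ x1   [De Morgan]
= x4 ∨ (x3 ∧ ¬x2) ∨ (x2 ∧ ¬x3) ∨ x1   [double negation]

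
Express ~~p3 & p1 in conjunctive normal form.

~~p3 & p1
≡ p3 & p1

p3 & p1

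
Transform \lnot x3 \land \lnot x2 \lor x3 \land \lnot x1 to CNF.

\lnot x3 \land \lnot x2 \lor x3 \land \lnot x1
≡ (\lnot x3 \lor x3) \land (\lnot x3 \lor \lnot x1) \land (\lnot x2 \lor x3) \land (\lnot x2 \lor \lnot x1)   — distribute \lor over \land
≡ (\lnot x3 \lor \lnot x1) \land (\lnot x2 \lor x3) \land (\lnot x2 \lor \lnot x1)   — simplify

(\lnot x3 \lor \lnot x1) \land (\lnot x2 \lor x3) \land (\lnot x2 \lor \lnot x1)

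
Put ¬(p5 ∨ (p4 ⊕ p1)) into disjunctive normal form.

¬(p5 ∨ (p4 ⊕ p1))
≡ ¬(p5 ∨ (p4 ∧ ¬p1) ∨ (¬p4 ∧ p1))   [expand ⊕]
≡ ¬p5 ∧ ¬(p4 ∧ ¬p1) ∧ ¬(¬p4 ∧ p1)   [De Morgan]
≡ ¬p5 ∧ (¬p4 ∨ ¬¬p1) ∧ ¬(¬p4 ∧ p1)   [De Morgan]
≡ ¬p5 ∧ (¬p4 ∨ p1) ∧ ¬(¬p4 ∧ p1)   [double negation]
≡ ¬p5 ∧ (¬p4 ∨ p1) ∧ (¬¬p4 ∨ ¬p1)   [De Morgan]
≡ ¬p5 ∧ (¬p4 ∨ p1) ∧ (p4 ∨ ¬p1)   [double negation]
≡ (¬p5 ∧ ¬p4 ∧ p4) ∨ (¬p5 ∧ ¬p4 ∧ ¬p1) ∨ (¬p5 ∧ p1 ∧ p4) ∨ (¬p5 ∧ p1 ∧ ¬p1)   [distribute ∧ over ∨]
≡ (¬p5 ∧ ¬p4 ∧ ¬p1) ∨ (¬p5 ∧ p1 ∧ p4)   [simplify]

(¬p5 ∧ ¬p4 ∧ ¬p1) ∨ (¬p5 ∧ p1 ∧ p4)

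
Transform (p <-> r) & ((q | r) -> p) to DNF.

(p <-> r) & ((q | r) -> p)
⇔ (p -> r) & (r -> p) & ((q | r) -> p)   [eliminate <->]
⇔ (~p | r) & (r -> p) & ((q | r) -> p)   [eliminate ->]
⇔ (~p | r) & (~r | p) & ((q | r) -> p)   [eliminate ->]
⇔ (~p | r) & (~r | p) & (~(q | r) | p)   [eliminate ->]
⇔ (~p | r) & (~r | p) & ((~q & ~r) | p)   [De Morgan]
⇔ (~p & ~r & ~q & ~r) | (~p & ~r & p) | (~p & p & ~q & ~r) | (~p & p & p) | (r & ~r & ~q & ~r) | (r & ~r & p) | (r & p & ~q & ~r) | (r & p & p)   [distribute & over |]
⇔ (~p & ~r & ~q) | (r & p)   [simplify]

(~p & ~r & ~q) | (r & p)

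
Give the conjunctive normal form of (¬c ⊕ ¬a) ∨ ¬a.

¬c ∨ ¬a

(¬c ⊕ ¬a) ∨ ¬a
⇔ ((¬c ∨ ¬a) ∧ ¬(¬c ∧ ¬a)) ∨ ¬a   [expand ⊕]
⇔ ((¬c ∨ ¬a) ∧ (¬¬c ∨ ¬¬a)) ∨ ¬a   [De Morgan]
⇔ ((¬c ∨ ¬a) ∧ (c ∨ ¬¬a)) ∨ ¬a   [double negation]
⇔ ((¬c ∨ ¬a) ∧ (c ∨ a)) ∨ ¬a   [double negation]
⇔ (¬c ∨ ¬a ∨ ¬a) ∧ (c ∨ a ∨ ¬a)   [distribute ∨ over ∧]
⇔ ¬c ∨ ¬a   [simplify]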